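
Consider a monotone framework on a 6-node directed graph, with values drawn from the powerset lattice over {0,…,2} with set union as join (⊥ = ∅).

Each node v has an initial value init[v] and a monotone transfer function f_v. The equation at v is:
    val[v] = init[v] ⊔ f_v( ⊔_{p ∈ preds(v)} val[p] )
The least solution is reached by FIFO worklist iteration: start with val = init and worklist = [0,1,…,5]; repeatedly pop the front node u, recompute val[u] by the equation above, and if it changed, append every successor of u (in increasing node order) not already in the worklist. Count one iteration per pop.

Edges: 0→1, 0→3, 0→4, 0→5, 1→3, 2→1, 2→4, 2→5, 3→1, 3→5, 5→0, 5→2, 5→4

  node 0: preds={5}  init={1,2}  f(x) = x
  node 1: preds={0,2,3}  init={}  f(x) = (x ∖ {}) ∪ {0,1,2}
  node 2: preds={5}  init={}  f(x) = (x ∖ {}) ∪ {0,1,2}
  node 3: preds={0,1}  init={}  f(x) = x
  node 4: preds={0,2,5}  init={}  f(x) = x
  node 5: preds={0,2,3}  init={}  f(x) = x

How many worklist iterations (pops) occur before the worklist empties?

Worklist (13 pops):
  #1 pop 0: in={} → {1,2} (no change)
  #2 pop 1: in={1,2} → {0,1,2} (was {}); enqueue []
  #3 pop 2: in={} → {0,1,2} (was {}); enqueue [1]
  #4 pop 3: in={0,1,2} → {0,1,2} (was {}); enqueue []
  #5 pop 4: in={0,1,2} → {0,1,2} (was {}); enqueue []
  #6 pop 5: in={0,1,2} → {0,1,2} (was {}); enqueue [0,2,4]
  #7 pop 1: in={0,1,2} → {0,1,2} (no change)
  #8 pop 0: in={0,1,2} → {0,1,2} (was {1,2}); enqueue [1,3,5]
  #9 pop 2: in={0,1,2} → {0,1,2} (no change)
  #10 pop 4: in={0,1,2} → {0,1,2} (no change)
  #11 pop 1: in={0,1,2} → {0,1,2} (no change)
  #12 pop 3: in={0,1,2} → {0,1,2} (no change)
  #13 pop 5: in={0,1,2} → {0,1,2} (no change)

Fixpoint:
  val[0] = {0,1,2}
  val[1] = {0,1,2}
  val[2] = {0,1,2}
  val[3] = {0,1,2}
  val[4] = {0,1,2}
  val[5] = {0,1,2}

13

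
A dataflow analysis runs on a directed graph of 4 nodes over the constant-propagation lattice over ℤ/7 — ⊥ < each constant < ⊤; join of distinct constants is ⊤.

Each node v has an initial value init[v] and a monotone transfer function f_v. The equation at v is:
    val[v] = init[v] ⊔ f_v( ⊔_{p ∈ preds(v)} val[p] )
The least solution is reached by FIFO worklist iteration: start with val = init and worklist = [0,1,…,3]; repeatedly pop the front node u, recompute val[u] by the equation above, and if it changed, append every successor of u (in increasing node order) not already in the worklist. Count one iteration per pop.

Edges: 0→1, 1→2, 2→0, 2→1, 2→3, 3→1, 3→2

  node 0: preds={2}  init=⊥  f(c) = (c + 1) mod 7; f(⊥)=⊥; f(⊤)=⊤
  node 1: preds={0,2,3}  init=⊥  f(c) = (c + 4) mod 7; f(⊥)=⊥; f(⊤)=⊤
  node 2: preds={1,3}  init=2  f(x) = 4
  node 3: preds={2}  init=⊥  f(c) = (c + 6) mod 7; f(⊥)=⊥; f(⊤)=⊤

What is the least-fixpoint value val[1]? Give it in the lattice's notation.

⊤

Iteration log — 7 steps:
  step 1. node 0  ⊔preds=2  new=3  old=⊥  +wl: 
  step 2. node 1  ⊔preds=⊤  new=⊤  old=⊥  +wl: 
  step 3. node 2  ⊔preds=⊤  new=⊤  old=2  +wl: 0,1
  step 4. node 3  ⊔preds=⊤  new=⊤  old=⊥  +wl: 2
  step 5. node 0  ⊔preds=⊤  new=⊤  old=3  +wl: 
  step 6. node 1  ⊔preds=⊤  new=⊤  stable
  step 7. node 2  ⊔preds=⊤  new=⊤  stable

Least fixpoint reached:
  node 0: ⊤
  node 1: ⊤
  node 2: ⊤
  node 3: ⊤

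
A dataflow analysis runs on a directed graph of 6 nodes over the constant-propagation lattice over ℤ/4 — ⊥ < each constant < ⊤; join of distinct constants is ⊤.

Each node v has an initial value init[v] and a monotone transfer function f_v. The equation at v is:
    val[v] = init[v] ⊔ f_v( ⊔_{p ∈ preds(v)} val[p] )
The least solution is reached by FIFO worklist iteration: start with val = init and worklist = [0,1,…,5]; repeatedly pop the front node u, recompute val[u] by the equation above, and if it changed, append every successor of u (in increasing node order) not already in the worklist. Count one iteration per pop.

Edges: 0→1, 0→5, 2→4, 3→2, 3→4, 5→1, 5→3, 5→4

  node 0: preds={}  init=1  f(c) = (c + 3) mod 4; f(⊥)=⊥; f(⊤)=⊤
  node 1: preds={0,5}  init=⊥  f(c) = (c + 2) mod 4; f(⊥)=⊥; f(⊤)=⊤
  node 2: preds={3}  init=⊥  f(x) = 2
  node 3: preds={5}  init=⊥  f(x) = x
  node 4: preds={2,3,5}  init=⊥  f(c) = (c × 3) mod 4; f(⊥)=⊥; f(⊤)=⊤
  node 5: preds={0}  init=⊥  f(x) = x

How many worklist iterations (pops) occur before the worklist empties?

10

Worklist (10 pops):
  #1 pop 0: in=⊥ → 1 (no change)
  #2 pop 1: in=1 → 3 (was ⊥); enqueue []
  #3 pop 2: in=⊥ → 2 (was ⊥); enqueue []
  #4 pop 3: in=⊥ → ⊥ (no change)
  #5 pop 4: in=2 → 2 (was ⊥); enqueue []
  #6 pop 5: in=1 → 1 (was ⊥); enqueue [1,3,4]
  #7 pop 1: in=1 → 3 (no change)
  #8 pop 3: in=1 → 1 (was ⊥); enqueue [2]
  #9 pop 4: in=⊤ → ⊤ (was 2); enqueue []
  #10 pop 2: in=1 → 2 (no change)

Fixpoint:
  val[0] = 1
  val[1] = 3
  val[2] = 2
  val[3] = 1
  val[4] = ⊤
  val[5] = 1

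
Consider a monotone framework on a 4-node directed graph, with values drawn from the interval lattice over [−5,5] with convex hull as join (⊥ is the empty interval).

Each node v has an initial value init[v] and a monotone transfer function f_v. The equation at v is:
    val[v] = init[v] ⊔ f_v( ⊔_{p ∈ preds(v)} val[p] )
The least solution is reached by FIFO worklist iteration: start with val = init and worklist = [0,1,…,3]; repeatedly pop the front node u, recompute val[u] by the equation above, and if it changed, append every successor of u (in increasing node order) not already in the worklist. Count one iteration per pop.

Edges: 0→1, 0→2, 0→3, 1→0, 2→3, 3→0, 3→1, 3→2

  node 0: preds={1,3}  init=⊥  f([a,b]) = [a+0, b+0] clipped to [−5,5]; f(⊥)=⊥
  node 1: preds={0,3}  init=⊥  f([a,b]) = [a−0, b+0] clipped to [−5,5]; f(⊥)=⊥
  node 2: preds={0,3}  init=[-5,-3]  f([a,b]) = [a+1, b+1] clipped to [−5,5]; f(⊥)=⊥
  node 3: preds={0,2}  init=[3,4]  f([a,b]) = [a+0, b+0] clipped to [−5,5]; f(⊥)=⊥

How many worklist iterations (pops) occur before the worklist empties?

9

Worklist (9 pops):
  #1 pop 0: in=[3,4] → [3,4] (was ⊥); enqueue []
  #2 pop 1: in=[3,4] → [3,4] (was ⊥); enqueue [0]
  #3 pop 2: in=[3,4] → [-5,5] (was [-5,-3]); enqueue []
  #4 pop 3: in=[-5,5] → [-5,5] (was [3,4]); enqueue [1,2]
  #5 pop 0: in=[-5,5] → [-5,5] (was [3,4]); enqueue [3]
  #6 pop 1: in=[-5,5] → [-5,5] (was [3,4]); enqueue [0]
  #7 pop 2: in=[-5,5] → [-5,5] (no change)
  #8 pop 3: in=[-5,5] → [-5,5] (no change)
  #9 pop 0: in=[-5,5] → [-5,5] (no change)

Fixpoint:
  val[0] = [-5,5]
  val[1] = [-5,5]
  val[2] = [-5,5]
  val[3] = [-5,5]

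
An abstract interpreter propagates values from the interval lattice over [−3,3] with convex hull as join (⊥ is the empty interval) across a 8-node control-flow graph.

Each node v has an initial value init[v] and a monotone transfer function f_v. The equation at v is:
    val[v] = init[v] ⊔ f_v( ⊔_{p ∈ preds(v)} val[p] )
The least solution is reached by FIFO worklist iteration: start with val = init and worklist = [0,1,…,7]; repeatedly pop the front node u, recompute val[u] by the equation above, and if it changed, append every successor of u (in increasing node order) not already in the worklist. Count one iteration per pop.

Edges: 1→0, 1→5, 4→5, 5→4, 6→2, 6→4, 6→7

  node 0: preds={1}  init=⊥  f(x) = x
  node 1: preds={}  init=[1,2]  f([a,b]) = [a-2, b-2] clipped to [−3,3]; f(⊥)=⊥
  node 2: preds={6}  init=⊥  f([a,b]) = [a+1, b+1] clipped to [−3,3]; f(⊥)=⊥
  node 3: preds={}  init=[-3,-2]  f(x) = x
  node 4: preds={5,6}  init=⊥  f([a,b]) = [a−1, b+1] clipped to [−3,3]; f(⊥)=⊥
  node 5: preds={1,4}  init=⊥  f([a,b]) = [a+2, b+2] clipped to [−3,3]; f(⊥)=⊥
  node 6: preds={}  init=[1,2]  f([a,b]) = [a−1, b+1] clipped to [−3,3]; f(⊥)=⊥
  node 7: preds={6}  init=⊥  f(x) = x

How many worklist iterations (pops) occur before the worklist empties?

9

Iteration log — 9 steps:
  step 1. node 0  ⊔preds=[1,2]  new=[1,2]  old=⊥  +wl: 
  step 2. node 1  ⊔preds=⊥  new=[1,2]  stable
  step 3. node 2  ⊔preds=[1,2]  new=[2,3]  old=⊥  +wl: 
  step 4. node 3  ⊔preds=⊥  new=[-3,-2]  stable
  step 5. node 4  ⊔preds=[1,2]  new=[0,3]  old=⊥  +wl: 
  step 6. node 5  ⊔preds=[0,3]  new=[2,3]  old=⊥  +wl: 4
  step 7. node 6  ⊔preds=⊥  new=[1,2]  stable
  step 8. node 7  ⊔preds=[1,2]  new=[1,2]  old=⊥  +wl: 
  step 9. node 4  ⊔preds=[1,3]  new=[0,3]  stable

Least fixpoint reached:
  node 0: [1,2]
  node 1: [1,2]
  node 2: [2,3]
  node 3: [-3,-2]
  node 4: [0,3]
  node 5: [2,3]
  node 6: [1,2]
  node 7: [1,2]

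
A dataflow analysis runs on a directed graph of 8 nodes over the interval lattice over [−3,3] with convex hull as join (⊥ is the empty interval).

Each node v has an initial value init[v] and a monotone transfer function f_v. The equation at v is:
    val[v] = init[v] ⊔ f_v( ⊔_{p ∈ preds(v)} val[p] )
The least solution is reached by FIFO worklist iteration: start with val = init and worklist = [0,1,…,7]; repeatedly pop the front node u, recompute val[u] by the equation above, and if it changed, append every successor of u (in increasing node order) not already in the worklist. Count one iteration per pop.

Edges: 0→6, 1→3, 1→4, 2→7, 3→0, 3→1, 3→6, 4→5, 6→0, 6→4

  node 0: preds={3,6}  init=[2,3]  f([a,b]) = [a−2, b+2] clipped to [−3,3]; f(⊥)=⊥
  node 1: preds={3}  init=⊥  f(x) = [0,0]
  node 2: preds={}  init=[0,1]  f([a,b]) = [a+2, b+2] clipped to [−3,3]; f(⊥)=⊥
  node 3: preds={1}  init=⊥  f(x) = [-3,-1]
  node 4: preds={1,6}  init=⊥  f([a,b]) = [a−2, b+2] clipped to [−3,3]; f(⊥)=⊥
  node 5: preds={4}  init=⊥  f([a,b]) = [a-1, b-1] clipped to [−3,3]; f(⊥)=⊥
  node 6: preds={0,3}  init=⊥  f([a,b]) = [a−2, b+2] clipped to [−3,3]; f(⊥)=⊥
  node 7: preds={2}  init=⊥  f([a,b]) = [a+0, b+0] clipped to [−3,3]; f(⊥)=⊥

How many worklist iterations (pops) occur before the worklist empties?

13

Iteration log — 13 steps:
  step 1. node 0  ⊔preds=⊥  new=[2,3]  stable
  step 2. node 1  ⊔preds=⊥  new=[0,0]  old=⊥  +wl: 
  step 3. node 2  ⊔preds=⊥  new=[0,1]  stable
  step 4. node 3  ⊔preds=[0,0]  new=[-3,-1]  old=⊥  +wl: 0,1
  step 5. node 4  ⊔preds=[0,0]  new=[-2,2]  old=⊥  +wl: 
  step 6. node 5  ⊔preds=[-2,2]  new=[-3,1]  old=⊥  +wl: 
  step 7. node 6  ⊔preds=[-3,3]  new=[-3,3]  old=⊥  +wl: 4
  step 8. node 7  ⊔preds=[0,1]  new=[0,1]  old=⊥  +wl: 
  step 9. node 0  ⊔preds=[-3,3]  new=[-3,3]  old=[2,3]  +wl: 6
  step 10. node 1  ⊔preds=[-3,-1]  new=[0,0]  stable
  step 11. node 4  ⊔preds=[-3,3]  new=[-3,3]  old=[-2,2]  +wl: 5
  step 12. node 6  ⊔preds=[-3,3]  new=[-3,3]  stable
  step 13. node 5  ⊔preds=[-3,3]  new=[-3,2]  old=[-3,1]  +wl: 

Least fixpoint reached:
  node 0: [-3,3]
  node 1: [0,0]
  node 2: [0,1]
  node 3: [-3,-1]
  node 4: [-3,3]
  node 5: [-3,2]
  node 6: [-3,3]
  node 7: [0,1]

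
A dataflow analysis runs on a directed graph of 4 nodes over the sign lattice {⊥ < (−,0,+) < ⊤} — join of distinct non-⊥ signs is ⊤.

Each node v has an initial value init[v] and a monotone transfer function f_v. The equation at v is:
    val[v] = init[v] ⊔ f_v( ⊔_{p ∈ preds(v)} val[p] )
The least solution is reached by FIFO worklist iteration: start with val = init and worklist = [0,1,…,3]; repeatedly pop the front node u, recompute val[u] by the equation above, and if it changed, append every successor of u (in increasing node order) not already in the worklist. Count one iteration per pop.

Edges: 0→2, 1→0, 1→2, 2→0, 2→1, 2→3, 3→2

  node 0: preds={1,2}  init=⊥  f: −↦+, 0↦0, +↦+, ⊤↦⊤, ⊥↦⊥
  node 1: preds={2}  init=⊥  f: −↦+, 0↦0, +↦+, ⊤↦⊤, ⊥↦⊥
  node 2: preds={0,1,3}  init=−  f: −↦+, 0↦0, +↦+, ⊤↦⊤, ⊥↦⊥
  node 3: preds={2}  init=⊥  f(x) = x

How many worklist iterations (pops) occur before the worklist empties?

Worklist (8 pops):
  #1 pop 0: in=− → + (was ⊥); enqueue []
  #2 pop 1: in=− → + (was ⊥); enqueue [0]
  #3 pop 2: in=+ → ⊤ (was −); enqueue [1]
  #4 pop 3: in=⊤ → ⊤ (was ⊥); enqueue [2]
  #5 pop 0: in=⊤ → ⊤ (was +); enqueue []
  #6 pop 1: in=⊤ → ⊤ (was +); enqueue [0]
  #7 pop 2: in=⊤ → ⊤ (no change)
  #8 pop 0: in=⊤ → ⊤ (no change)

Fixpoint:
  val[0] = ⊤
  val[1] = ⊤
  val[2] = ⊤
  val[3] = ⊤

8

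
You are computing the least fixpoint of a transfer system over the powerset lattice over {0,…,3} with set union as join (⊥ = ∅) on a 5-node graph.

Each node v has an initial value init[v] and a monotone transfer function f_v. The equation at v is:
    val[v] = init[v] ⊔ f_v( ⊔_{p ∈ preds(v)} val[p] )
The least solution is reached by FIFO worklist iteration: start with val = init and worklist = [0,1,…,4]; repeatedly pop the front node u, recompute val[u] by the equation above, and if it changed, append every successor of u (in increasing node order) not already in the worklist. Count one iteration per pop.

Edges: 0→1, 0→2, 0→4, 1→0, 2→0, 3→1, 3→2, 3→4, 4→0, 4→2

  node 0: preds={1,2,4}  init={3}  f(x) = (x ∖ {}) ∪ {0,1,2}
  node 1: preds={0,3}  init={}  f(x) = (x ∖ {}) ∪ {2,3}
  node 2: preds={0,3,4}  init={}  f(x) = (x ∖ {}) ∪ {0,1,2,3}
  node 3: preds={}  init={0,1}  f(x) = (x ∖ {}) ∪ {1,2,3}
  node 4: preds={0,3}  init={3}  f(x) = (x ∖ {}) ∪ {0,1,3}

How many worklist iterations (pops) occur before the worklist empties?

8

Iteration log — 8 steps:
  step 1. node 0  ⊔preds={3}  new={0,1,2,3}  old={3}  +wl: 
  step 2. node 1  ⊔preds={0,1,2,3}  new={0,1,2,3}  old={}  +wl: 0
  step 3. node 2  ⊔preds={0,1,2,3}  new={0,1,2,3}  old={}  +wl: 
  step 4. node 3  ⊔preds={}  new={0,1,2,3}  old={0,1}  +wl: 1,2
  step 5. node 4  ⊔preds={0,1,2,3}  new={0,1,2,3}  old={3}  +wl: 
  step 6. node 0  ⊔preds={0,1,2,3}  new={0,1,2,3}  stable
  step 7. node 1  ⊔preds={0,1,2,3}  new={0,1,2,3}  stable
  step 8. node 2  ⊔preds={0,1,2,3}  new={0,1,2,3}  stable

Least fixpoint reached:
  node 0: {0,1,2,3}
  node 1: {0,1,2,3}
  node 2: {0,1,2,3}
  node 3: {0,1,2,3}
  node 4: {0,1,2,3}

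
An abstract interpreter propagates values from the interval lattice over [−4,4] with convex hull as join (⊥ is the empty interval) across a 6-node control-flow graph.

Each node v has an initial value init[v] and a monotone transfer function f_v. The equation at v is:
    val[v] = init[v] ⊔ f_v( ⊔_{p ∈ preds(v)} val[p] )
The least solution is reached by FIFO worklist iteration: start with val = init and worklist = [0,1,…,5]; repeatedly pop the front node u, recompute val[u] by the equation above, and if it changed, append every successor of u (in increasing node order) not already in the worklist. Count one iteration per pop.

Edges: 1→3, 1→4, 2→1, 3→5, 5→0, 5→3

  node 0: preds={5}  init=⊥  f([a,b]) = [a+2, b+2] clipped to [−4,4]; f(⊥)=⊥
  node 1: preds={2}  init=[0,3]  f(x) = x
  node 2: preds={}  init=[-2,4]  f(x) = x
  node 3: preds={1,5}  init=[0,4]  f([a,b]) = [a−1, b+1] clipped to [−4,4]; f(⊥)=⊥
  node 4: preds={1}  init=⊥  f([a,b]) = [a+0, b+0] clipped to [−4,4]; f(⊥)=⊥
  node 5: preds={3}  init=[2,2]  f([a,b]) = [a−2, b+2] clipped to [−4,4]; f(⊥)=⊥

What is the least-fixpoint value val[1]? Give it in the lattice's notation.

[-2,4]

Worklist (9 pops):
  #1 pop 0: in=[2,2] → [4,4] (was ⊥); enqueue []
  #2 pop 1: in=[-2,4] → [-2,4] (was [0,3]); enqueue []
  #3 pop 2: in=⊥ → [-2,4] (no change)
  #4 pop 3: in=[-2,4] → [-3,4] (was [0,4]); enqueue []
  #5 pop 4: in=[-2,4] → [-2,4] (was ⊥); enqueue []
  #6 pop 5: in=[-3,4] → [-4,4] (was [2,2]); enqueue [0,3]
  #7 pop 0: in=[-4,4] → [-2,4] (was [4,4]); enqueue []
  #8 pop 3: in=[-4,4] → [-4,4] (was [-3,4]); enqueue [5]
  #9 pop 5: in=[-4,4] → [-4,4] (no change)

Fixpoint:
  val[0] = [-2,4]
  val[1] = [-2,4]
  val[2] = [-2,4]
  val[3] = [-4,4]
  val[4] = [-2,4]
  val[5] = [-4,4]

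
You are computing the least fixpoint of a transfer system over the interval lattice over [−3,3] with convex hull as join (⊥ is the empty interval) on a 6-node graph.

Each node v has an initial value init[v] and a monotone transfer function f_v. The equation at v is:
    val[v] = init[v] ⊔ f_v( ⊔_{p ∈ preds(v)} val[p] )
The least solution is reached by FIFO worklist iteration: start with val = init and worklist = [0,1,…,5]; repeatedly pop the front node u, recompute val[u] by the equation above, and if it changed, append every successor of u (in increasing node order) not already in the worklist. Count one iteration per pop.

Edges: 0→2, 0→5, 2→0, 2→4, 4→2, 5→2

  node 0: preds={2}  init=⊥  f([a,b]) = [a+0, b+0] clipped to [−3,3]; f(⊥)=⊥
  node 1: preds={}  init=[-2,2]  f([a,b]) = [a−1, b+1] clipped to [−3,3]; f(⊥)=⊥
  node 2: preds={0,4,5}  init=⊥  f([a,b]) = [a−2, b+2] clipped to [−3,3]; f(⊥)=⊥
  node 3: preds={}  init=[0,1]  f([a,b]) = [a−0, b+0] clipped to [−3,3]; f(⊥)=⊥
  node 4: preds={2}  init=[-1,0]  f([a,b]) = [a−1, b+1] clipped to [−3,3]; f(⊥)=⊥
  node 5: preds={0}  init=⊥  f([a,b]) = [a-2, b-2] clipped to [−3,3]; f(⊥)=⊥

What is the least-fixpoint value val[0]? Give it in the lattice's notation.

Worklist (14 pops):
  #1 pop 0: in=⊥ → ⊥ (no change)
  #2 pop 1: in=⊥ → [-2,2] (no change)
  #3 pop 2: in=[-1,0] → [-3,2] (was ⊥); enqueue [0]
  #4 pop 3: in=⊥ → [0,1] (no change)
  #5 pop 4: in=[-3,2] → [-3,3] (was [-1,0]); enqueue [2]
  #6 pop 5: in=⊥ → ⊥ (no change)
  #7 pop 0: in=[-3,2] → [-3,2] (was ⊥); enqueue [5]
  #8 pop 2: in=[-3,3] → [-3,3] (was [-3,2]); enqueue [0,4]
  #9 pop 5: in=[-3,2] → [-3,0] (was ⊥); enqueue [2]
  #10 pop 0: in=[-3,3] → [-3,3] (was [-3,2]); enqueue [5]
  #11 pop 4: in=[-3,3] → [-3,3] (no change)
  #12 pop 2: in=[-3,3] → [-3,3] (no change)
  #13 pop 5: in=[-3,3] → [-3,1] (was [-3,0]); enqueue [2]
  #14 pop 2: in=[-3,3] → [-3,3] (no change)

Fixpoint:
  val[0] = [-3,3]
  val[1] = [-2,2]
  val[2] = [-3,3]
  val[3] = [0,1]
  val[4] = [-3,3]
  val[5] = [-3,1]

[-3,3]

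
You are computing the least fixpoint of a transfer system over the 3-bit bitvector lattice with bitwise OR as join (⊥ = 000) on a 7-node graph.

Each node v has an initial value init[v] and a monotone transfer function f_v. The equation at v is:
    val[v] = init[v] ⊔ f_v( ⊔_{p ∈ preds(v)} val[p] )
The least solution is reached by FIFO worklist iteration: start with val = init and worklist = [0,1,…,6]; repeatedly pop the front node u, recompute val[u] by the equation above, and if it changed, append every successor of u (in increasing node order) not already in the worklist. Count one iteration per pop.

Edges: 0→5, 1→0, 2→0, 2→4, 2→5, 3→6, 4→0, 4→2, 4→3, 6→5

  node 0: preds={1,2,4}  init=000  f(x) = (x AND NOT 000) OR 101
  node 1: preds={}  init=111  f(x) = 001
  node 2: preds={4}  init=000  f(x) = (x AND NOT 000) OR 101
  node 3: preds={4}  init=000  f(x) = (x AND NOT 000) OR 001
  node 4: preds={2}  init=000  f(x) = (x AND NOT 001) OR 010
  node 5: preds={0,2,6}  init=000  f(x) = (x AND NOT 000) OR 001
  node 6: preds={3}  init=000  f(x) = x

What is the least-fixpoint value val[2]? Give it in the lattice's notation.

111

Worklist (15 pops):
  #1 pop 0: in=111 → 111 (was 000); enqueue []
  #2 pop 1: in=000 → 111 (no change)
  #3 pop 2: in=000 → 101 (was 000); enqueue [0]
  #4 pop 3: in=000 → 001 (was 000); enqueue []
  #5 pop 4: in=101 → 110 (was 000); enqueue [2,3]
  #6 pop 5: in=111 → 111 (was 000); enqueue []
  #7 pop 6: in=001 → 001 (was 000); enqueue [5]
  #8 pop 0: in=111 → 111 (no change)
  #9 pop 2: in=110 → 111 (was 101); enqueue [0,4]
  #10 pop 3: in=110 → 111 (was 001); enqueue [6]
  #11 pop 5: in=111 → 111 (no change)
  #12 pop 0: in=111 → 111 (no change)
  #13 pop 4: in=111 → 110 (no change)
  #14 pop 6: in=111 → 111 (was 001); enqueue [5]
  #15 pop 5: in=111 → 111 (no change)

Fixpoint:
  val[0] = 111
  val[1] = 111
  val[2] = 111
  val[3] = 111
  val[4] = 110
  val[5] = 111
  val[6] = 111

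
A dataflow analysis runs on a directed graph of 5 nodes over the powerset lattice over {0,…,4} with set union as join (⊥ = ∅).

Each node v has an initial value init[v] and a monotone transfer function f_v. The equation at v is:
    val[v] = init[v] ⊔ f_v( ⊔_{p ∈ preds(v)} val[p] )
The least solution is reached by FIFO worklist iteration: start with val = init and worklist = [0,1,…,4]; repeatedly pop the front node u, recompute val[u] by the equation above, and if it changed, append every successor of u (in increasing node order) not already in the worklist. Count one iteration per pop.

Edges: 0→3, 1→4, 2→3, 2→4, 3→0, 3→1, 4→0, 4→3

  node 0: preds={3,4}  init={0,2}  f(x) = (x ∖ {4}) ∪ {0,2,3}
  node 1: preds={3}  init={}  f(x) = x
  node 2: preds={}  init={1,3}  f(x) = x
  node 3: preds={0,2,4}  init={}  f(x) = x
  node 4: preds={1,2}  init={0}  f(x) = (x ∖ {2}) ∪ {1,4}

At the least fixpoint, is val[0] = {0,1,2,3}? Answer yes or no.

Iteration log — 12 steps:
  step 1. node 0  ⊔preds={0}  new={0,2,3}  old={0,2}  +wl: 
  step 2. node 1  ⊔preds={}  new={}  stable
  step 3. node 2  ⊔preds={}  new={1,3}  stable
  step 4. node 3  ⊔preds={0,1,2,3}  new={0,1,2,3}  old={}  +wl: 0,1
  step 5. node 4  ⊔preds={1,3}  new={0,1,3,4}  old={0}  +wl: 3
  step 6. node 0  ⊔preds={0,1,2,3,4}  new={0,1,2,3}  old={0,2,3}  +wl: 
  step 7. node 1  ⊔preds={0,1,2,3}  new={0,1,2,3}  old={}  +wl: 4
  step 8. node 3  ⊔preds={0,1,2,3,4}  new={0,1,2,3,4}  old={0,1,2,3}  +wl: 0,1
  step 9. node 4  ⊔preds={0,1,2,3}  new={0,1,3,4}  stable
  step 10. node 0  ⊔preds={0,1,2,3,4}  new={0,1,2,3}  stable
  step 11. node 1  ⊔preds={0,1,2,3,4}  new={0,1,2,3,4}  old={0,1,2,3}  +wl: 4
  step 12. node 4  ⊔preds={0,1,2,3,4}  new={0,1,3,4}  stable

Least fixpoint reached:
  node 0: {0,1,2,3}
  node 1: {0,1,2,3,4}
  node 2: {1,3}
  node 3: {0,1,2,3,4}
  node 4: {0,1,3,4}

yes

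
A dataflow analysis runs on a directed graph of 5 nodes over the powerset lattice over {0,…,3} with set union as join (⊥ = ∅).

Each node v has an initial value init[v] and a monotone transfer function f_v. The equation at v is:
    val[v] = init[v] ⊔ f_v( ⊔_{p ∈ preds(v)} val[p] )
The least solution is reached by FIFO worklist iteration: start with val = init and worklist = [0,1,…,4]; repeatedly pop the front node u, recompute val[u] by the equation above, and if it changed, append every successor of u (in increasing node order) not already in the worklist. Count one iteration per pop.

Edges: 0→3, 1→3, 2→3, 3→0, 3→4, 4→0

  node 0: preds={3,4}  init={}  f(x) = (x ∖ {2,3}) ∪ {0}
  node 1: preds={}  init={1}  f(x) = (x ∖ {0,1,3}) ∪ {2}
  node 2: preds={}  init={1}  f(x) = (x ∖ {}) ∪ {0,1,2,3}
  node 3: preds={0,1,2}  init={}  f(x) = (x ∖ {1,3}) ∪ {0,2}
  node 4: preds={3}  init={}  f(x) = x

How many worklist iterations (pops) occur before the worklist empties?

6

Trace (6 dequeues):
  [1] u=0 | in {} | out {0} | prev {} | push {}
  [2] u=1 | in {} | out {1,2} | prev {1} | push {}
  [3] u=2 | in {} | out {0,1,2,3} | prev {1} | push {}
  [4] u=3 | in {0,1,2,3} | out {0,2} | prev {} | push {0}
  [5] u=4 | in {0,2} | out {0,2} | prev {} | push {}
  [6] u=0 | in {0,2} | out {0} | ==

Converged values:
  [0] {0}
  [1] {1,2}
  [2] {0,1,2,3}
  [3] {0,2}
  [4] {0,2}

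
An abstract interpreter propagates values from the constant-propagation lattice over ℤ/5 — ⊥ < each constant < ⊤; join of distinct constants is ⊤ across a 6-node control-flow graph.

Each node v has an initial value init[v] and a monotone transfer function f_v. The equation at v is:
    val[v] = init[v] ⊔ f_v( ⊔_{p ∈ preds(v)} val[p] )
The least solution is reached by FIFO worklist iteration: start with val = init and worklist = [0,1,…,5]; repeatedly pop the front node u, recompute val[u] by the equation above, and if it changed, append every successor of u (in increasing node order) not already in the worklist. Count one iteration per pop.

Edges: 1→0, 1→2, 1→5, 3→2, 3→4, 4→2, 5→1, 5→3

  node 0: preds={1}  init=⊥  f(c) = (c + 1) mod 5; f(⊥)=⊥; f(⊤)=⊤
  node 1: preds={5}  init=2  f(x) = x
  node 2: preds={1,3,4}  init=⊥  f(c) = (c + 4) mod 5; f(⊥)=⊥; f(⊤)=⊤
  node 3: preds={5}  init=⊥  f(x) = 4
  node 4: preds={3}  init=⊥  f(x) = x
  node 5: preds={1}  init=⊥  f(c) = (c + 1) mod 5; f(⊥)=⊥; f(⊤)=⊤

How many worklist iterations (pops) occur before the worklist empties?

14

Iteration log — 14 steps:
  step 1. node 0  ⊔preds=2  new=3  old=⊥  +wl: 
  step 2. node 1  ⊔preds=⊥  new=2  stable
  step 3. node 2  ⊔preds=2  new=1  old=⊥  +wl: 
  step 4. node 3  ⊔preds=⊥  new=4  old=⊥  +wl: 2
  step 5. node 4  ⊔preds=4  new=4  old=⊥  +wl: 
  step 6. node 5  ⊔preds=2  new=3  old=⊥  +wl: 1,3
  step 7. node 2  ⊔preds=⊤  new=⊤  old=1  +wl: 
  step 8. node 1  ⊔preds=3  new=⊤  old=2  +wl: 0,2,5
  step 9. node 3  ⊔preds=3  new=4  stable
  step 10. node 0  ⊔preds=⊤  new=⊤  old=3  +wl: 
  step 11. node 2  ⊔preds=⊤  new=⊤  stable
  step 12. node 5  ⊔preds=⊤  new=⊤  old=3  +wl: 1,3
  step 13. node 1  ⊔preds=⊤  new=⊤  stable
  step 14. node 3  ⊔preds=⊤  new=4  stable

Least fixpoint reached:
  node 0: ⊤
  node 1: ⊤
  node 2: ⊤
  node 3: 4
  node 4: 4
  node 5: ⊤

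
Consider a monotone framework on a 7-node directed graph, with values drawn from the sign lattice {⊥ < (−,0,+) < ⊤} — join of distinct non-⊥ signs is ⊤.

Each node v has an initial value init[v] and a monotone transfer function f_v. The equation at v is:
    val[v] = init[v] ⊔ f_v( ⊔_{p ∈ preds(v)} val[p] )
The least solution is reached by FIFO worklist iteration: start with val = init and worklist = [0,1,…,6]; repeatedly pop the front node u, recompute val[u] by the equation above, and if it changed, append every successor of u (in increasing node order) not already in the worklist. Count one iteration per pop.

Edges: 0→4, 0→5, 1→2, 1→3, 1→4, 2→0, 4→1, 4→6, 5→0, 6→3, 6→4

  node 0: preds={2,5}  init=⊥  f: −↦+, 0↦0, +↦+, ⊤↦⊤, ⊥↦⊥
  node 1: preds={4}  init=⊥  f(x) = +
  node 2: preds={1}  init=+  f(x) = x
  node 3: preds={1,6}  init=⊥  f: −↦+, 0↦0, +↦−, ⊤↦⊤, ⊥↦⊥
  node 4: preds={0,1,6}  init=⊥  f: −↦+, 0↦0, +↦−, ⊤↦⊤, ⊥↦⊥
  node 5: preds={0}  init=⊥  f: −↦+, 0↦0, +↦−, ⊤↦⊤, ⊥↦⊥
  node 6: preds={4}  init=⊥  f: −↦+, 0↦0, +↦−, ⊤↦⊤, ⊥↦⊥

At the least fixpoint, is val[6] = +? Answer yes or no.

no

Worklist (17 pops):
  #1 pop 0: in=+ → + (was ⊥); enqueue []
  #2 pop 1: in=⊥ → + (was ⊥); enqueue []
  #3 pop 2: in=+ → + (no change)
  #4 pop 3: in=+ → − (was ⊥); enqueue []
  #5 pop 4: in=+ → − (was ⊥); enqueue [1]
  #6 pop 5: in=+ → − (was ⊥); enqueue [0]
  #7 pop 6: in=− → + (was ⊥); enqueue [3,4]
  #8 pop 1: in=− → + (no change)
  #9 pop 0: in=⊤ → ⊤ (was +); enqueue [5]
  #10 pop 3: in=+ → − (no change)
  #11 pop 4: in=⊤ → ⊤ (was −); enqueue [1,6]
  #12 pop 5: in=⊤ → ⊤ (was −); enqueue [0]
  #13 pop 1: in=⊤ → + (no change)
  #14 pop 6: in=⊤ → ⊤ (was +); enqueue [3,4]
  #15 pop 0: in=⊤ → ⊤ (no change)
  #16 pop 3: in=⊤ → ⊤ (was −); enqueue []
  #17 pop 4: in=⊤ → ⊤ (no change)

Fixpoint:
  val[0] = ⊤
  val[1] = +
  val[2] = +
  val[3] = ⊤
  val[4] = ⊤
  val[5] = ⊤
  val[6] = ⊤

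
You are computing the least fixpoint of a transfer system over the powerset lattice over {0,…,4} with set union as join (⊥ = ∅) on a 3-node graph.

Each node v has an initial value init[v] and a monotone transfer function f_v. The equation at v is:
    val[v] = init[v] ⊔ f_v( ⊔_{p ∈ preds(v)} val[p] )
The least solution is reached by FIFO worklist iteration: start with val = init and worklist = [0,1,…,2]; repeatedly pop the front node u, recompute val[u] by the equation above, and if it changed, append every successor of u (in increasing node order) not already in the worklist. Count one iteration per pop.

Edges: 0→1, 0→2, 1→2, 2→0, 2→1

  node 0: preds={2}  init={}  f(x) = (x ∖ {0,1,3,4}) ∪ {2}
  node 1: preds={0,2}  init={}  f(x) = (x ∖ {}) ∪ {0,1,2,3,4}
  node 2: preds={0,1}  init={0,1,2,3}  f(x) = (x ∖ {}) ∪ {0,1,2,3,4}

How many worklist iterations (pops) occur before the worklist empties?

5

Trace (5 dequeues):
  [1] u=0 | in {0,1,2,3} | out {2} | prev {} | push {}
  [2] u=1 | in {0,1,2,3} | out {0,1,2,3,4} | prev {} | push {}
  [3] u=2 | in {0,1,2,3,4} | out {0,1,2,3,4} | prev {0,1,2,3} | push {0,1}
  [4] u=0 | in {0,1,2,3,4} | out {2} | ==
  [5] u=1 | in {0,1,2,3,4} | out {0,1,2,3,4} | ==

Converged values:
  [0] {2}
  [1] {0,1,2,3,4}
  [2] {0,1,2,3,4}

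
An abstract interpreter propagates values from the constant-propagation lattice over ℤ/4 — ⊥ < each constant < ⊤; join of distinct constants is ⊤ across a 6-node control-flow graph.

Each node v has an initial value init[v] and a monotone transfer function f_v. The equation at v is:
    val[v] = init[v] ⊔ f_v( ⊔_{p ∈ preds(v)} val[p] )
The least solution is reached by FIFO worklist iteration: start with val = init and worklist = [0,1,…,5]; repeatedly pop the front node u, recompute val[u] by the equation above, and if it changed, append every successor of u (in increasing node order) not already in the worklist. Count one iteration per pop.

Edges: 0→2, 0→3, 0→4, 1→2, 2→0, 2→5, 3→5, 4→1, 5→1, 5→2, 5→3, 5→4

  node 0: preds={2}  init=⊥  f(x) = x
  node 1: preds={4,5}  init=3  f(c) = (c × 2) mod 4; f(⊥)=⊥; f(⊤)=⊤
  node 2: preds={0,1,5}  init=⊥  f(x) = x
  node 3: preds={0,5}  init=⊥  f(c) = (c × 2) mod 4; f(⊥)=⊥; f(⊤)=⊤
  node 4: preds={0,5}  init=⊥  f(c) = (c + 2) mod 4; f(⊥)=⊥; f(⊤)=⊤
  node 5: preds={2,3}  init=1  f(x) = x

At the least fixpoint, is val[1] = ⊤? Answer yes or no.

Worklist (13 pops):
  #1 pop 0: in=⊥ → ⊥ (no change)
  #2 pop 1: in=1 → ⊤ (was 3); enqueue []
  #3 pop 2: in=⊤ → ⊤ (was ⊥); enqueue [0]
  #4 pop 3: in=1 → 2 (was ⊥); enqueue []
  #5 pop 4: in=1 → 3 (was ⊥); enqueue [1]
  #6 pop 5: in=⊤ → ⊤ (was 1); enqueue [2,3,4]
  #7 pop 0: in=⊤ → ⊤ (was ⊥); enqueue []
  #8 pop 1: in=⊤ → ⊤ (no change)
  #9 pop 2: in=⊤ → ⊤ (no change)
  #10 pop 3: in=⊤ → ⊤ (was 2); enqueue [5]
  #11 pop 4: in=⊤ → ⊤ (was 3); enqueue [1]
  #12 pop 5: in=⊤ → ⊤ (no change)
  #13 pop 1: in=⊤ → ⊤ (no change)

Fixpoint:
  val[0] = ⊤
  val[1] = ⊤
  val[2] = ⊤
  val[3] = ⊤
  val[4] = ⊤
  val[5] = ⊤

yes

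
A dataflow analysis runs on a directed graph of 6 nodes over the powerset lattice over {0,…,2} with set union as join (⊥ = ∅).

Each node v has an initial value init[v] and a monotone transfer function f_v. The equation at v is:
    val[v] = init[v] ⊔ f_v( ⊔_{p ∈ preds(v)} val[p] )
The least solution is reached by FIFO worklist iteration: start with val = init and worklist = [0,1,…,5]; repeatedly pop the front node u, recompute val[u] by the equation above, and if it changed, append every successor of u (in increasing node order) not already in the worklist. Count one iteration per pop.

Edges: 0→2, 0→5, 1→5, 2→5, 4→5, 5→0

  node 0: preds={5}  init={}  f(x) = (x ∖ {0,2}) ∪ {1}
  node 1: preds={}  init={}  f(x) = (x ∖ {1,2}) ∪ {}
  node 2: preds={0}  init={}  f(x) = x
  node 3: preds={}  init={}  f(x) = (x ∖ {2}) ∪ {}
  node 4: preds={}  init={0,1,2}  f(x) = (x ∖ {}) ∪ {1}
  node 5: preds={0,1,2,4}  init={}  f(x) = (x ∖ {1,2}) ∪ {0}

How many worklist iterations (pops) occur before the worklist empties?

7

Trace (7 dequeues):
  [1] u=0 | in {} | out {1} | prev {} | push {}
  [2] u=1 | in {} | out {} | ==
  [3] u=2 | in {1} | out {1} | prev {} | push {}
  [4] u=3 | in {} | out {} | ==
  [5] u=4 | in {} | out {0,1,2} | ==
  [6] u=5 | in {0,1,2} | out {0} | prev {} | push {0}
  [7] u=0 | in {0} | out {1} | ==

Converged values:
  [0] {1}
  [1] {}
  [2] {1}
  [3] {}
  [4] {0,1,2}
  [5] {0}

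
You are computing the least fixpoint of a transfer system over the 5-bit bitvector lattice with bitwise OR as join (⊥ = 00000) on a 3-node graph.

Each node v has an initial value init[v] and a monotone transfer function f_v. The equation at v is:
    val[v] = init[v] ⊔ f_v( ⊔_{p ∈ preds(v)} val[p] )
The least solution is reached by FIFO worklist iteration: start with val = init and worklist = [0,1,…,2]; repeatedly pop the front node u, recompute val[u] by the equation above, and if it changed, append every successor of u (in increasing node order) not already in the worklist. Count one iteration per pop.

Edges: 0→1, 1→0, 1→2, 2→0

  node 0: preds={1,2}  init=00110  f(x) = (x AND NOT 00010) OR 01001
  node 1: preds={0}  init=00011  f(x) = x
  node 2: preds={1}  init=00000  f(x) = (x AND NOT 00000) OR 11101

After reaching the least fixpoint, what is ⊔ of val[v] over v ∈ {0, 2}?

11111

Iteration log — 7 steps:
  step 1. node 0  ⊔preds=00011  new=01111  old=00110  +wl: 
  step 2. node 1  ⊔preds=01111  new=01111  old=00011  +wl: 0
  step 3. node 2  ⊔preds=01111  new=11111  old=00000  +wl: 
  step 4. node 0  ⊔preds=11111  new=11111  old=01111  +wl: 1
  step 5. node 1  ⊔preds=11111  new=11111  old=01111  +wl: 0,2
  step 6. node 0  ⊔preds=11111  new=11111  stable
  step 7. node 2  ⊔preds=11111  new=11111  stable

Least fixpoint reached:
  node 0: 11111
  node 1: 11111
  node 2: 11111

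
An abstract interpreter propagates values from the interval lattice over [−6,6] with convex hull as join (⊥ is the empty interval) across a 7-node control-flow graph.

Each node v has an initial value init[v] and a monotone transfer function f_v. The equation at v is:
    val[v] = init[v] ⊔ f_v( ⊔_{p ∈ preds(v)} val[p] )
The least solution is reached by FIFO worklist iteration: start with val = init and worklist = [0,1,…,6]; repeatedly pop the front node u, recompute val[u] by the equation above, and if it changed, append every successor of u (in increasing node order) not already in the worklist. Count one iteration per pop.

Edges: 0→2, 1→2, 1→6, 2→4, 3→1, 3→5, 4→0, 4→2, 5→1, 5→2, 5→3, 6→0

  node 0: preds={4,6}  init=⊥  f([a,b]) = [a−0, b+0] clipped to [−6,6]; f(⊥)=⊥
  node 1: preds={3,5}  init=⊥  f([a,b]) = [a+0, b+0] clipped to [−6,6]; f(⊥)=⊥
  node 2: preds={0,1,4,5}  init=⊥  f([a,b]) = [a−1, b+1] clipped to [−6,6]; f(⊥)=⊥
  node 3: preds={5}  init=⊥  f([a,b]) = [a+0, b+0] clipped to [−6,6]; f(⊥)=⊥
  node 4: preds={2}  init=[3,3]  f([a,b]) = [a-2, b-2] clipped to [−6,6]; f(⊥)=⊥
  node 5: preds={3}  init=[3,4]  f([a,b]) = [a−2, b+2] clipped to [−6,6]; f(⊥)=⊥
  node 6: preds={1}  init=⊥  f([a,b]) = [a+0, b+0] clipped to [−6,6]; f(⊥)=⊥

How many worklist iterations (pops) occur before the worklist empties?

47

Iteration log — 47 steps:
  step 1. node 0  ⊔preds=[3,3]  new=[3,3]  old=⊥  +wl: 
  step 2. node 1  ⊔preds=[3,4]  new=[3,4]  old=⊥  +wl: 
  step 3. node 2  ⊔preds=[3,4]  new=[2,5]  old=⊥  +wl: 
  step 4. node 3  ⊔preds=[3,4]  new=[3,4]  old=⊥  +wl: 1
  step 5. node 4  ⊔preds=[2,5]  new=[0,3]  old=[3,3]  +wl: 0,2
  step 6. node 5  ⊔preds=[3,4]  new=[1,6]  old=[3,4]  +wl: 3
  step 7. node 6  ⊔preds=[3,4]  new=[3,4]  old=⊥  +wl: 
  step 8. node 1  ⊔preds=[1,6]  new=[1,6]  old=[3,4]  +wl: 6
  step 9. node 0  ⊔preds=[0,4]  new=[0,4]  old=[3,3]  +wl: 
  step 10. node 2  ⊔preds=[0,6]  new=[-1,6]  old=[2,5]  +wl: 4
  step 11. node 3  ⊔preds=[1,6]  new=[1,6]  old=[3,4]  +wl: 1,5
  step 12. node 6  ⊔preds=[1,6]  new=[1,6]  old=[3,4]  +wl: 0
  step 13. node 4  ⊔preds=[-1,6]  new=[-3,4]  old=[0,3]  +wl: 2
  step 14. node 1  ⊔preds=[1,6]  new=[1,6]  stable
  step 15. node 5  ⊔preds=[1,6]  new=[-1,6]  old=[1,6]  +wl: 1,3
  step 16. node 0  ⊔preds=[-3,6]  new=[-3,6]  old=[0,4]  +wl: 
  step 17. node 2  ⊔preds=[-3,6]  new=[-4,6]  old=[-1,6]  +wl: 4
  step 18. node 1  ⊔preds=[-1,6]  new=[-1,6]  old=[1,6]  +wl: 2,6
  step 19. node 3  ⊔preds=[-1,6]  new=[-1,6]  old=[1,6]  +wl: 1,5
  step 20. node 4  ⊔preds=[-4,6]  new=[-6,4]  old=[-3,4]  +wl: 0
  step 21. node 2  ⊔preds=[-6,6]  new=[-6,6]  old=[-4,6]  +wl: 4
  step 22. node 6  ⊔preds=[-1,6]  new=[-1,6]  old=[1,6]  +wl: 
  step 23. node 1  ⊔preds=[-1,6]  new=[-1,6]  stable
  step 24. node 5  ⊔preds=[-1,6]  new=[-3,6]  old=[-1,6]  +wl: 1,2,3
  step 25. node 0  ⊔preds=[-6,6]  new=[-6,6]  old=[-3,6]  +wl: 
  step 26. node 4  ⊔preds=[-6,6]  new=[-6,4]  stable
  step 27. node 1  ⊔preds=[-3,6]  new=[-3,6]  old=[-1,6]  +wl: 6
  step 28. node 2  ⊔preds=[-6,6]  new=[-6,6]  stable
  step 29. node 3  ⊔preds=[-3,6]  new=[-3,6]  old=[-1,6]  +wl: 1,5
  step 30. node 6  ⊔preds=[-3,6]  new=[-3,6]  old=[-1,6]  +wl: 0
  step 31. node 1  ⊔preds=[-3,6]  new=[-3,6]  stable
  step 32. node 5  ⊔preds=[-3,6]  new=[-5,6]  old=[-3,6]  +wl: 1,2,3
  step 33. node 0  ⊔preds=[-6,6]  new=[-6,6]  stable
  step 34. node 1  ⊔preds=[-5,6]  new=[-5,6]  old=[-3,6]  +wl: 6
  step 35. node 2  ⊔preds=[-6,6]  new=[-6,6]  stable
  step 36. node 3  ⊔preds=[-5,6]  new=[-5,6]  old=[-3,6]  +wl: 1,5
  step 37. node 6  ⊔preds=[-5,6]  new=[-5,6]  old=[-3,6]  +wl: 0
  step 38. node 1  ⊔preds=[-5,6]  new=[-5,6]  stable
  step 39. node 5  ⊔preds=[-5,6]  new=[-6,6]  old=[-5,6]  +wl: 1,2,3
  step 40. node 0  ⊔preds=[-6,6]  new=[-6,6]  stable
  step 41. node 1  ⊔preds=[-6,6]  new=[-6,6]  old=[-5,6]  +wl: 6
  step 42. node 2  ⊔preds=[-6,6]  new=[-6,6]  stable
  step 43. node 3  ⊔preds=[-6,6]  new=[-6,6]  old=[-5,6]  +wl: 1,5
  step 44. node 6  ⊔preds=[-6,6]  new=[-6,6]  old=[-5,6]  +wl: 0
  step 45. node 1  ⊔preds=[-6,6]  new=[-6,6]  stable
  step 46. node 5  ⊔preds=[-6,6]  new=[-6,6]  stable
  step 47. node 0  ⊔preds=[-6,6]  new=[-6,6]  stable

Least fixpoint reached:
  node 0: [-6,6]
  node 1: [-6,6]
  node 2: [-6,6]
  node 3: [-6,6]
  node 4: [-6,4]
  node 5: [-6,6]
  node 6: [-6,6]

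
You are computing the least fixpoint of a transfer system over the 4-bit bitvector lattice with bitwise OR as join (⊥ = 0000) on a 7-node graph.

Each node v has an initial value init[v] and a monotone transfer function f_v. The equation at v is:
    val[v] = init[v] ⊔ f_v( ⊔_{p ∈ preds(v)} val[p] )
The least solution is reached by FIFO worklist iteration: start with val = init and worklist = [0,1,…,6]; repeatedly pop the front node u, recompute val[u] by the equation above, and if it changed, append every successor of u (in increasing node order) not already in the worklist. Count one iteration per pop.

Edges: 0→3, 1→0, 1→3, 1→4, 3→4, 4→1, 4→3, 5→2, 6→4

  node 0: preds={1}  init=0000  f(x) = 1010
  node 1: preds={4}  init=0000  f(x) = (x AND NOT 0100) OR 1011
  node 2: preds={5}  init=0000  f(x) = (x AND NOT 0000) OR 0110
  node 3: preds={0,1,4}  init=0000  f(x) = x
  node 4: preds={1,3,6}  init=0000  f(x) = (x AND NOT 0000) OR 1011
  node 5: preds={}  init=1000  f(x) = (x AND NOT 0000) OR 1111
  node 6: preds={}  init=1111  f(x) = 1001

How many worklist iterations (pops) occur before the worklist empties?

Trace (12 dequeues):
  [1] u=0 | in 0000 | out 1010 | prev 0000 | push {}
  [2] u=1 | in 0000 | out 1011 | prev 0000 | push {0}
  [3] u=2 | in 1000 | out 1110 | prev 0000 | push {}
  [4] u=3 | in 1011 | out 1011 | prev 0000 | push {}
  [5] u=4 | in 1111 | out 1111 | prev 0000 | push {1,3}
  [6] u=5 | in 0000 | out 1111 | prev 1000 | push {2}
  [7] u=6 | in 0000 | out 1111 | ==
  [8] u=0 | in 1011 | out 1010 | ==
  [9] u=1 | in 1111 | out 1011 | ==
  [10] u=3 | in 1111 | out 1111 | prev 1011 | push {4}
  [11] u=2 | in 1111 | out 1111 | prev 1110 | push {}
  [12] u=4 | in 1111 | out 1111 | ==

Converged values:
  [0] 1010
  [1] 1011
  [2] 1111
  [3] 1111
  [4] 1111
  [5] 1111
  [6] 1111

12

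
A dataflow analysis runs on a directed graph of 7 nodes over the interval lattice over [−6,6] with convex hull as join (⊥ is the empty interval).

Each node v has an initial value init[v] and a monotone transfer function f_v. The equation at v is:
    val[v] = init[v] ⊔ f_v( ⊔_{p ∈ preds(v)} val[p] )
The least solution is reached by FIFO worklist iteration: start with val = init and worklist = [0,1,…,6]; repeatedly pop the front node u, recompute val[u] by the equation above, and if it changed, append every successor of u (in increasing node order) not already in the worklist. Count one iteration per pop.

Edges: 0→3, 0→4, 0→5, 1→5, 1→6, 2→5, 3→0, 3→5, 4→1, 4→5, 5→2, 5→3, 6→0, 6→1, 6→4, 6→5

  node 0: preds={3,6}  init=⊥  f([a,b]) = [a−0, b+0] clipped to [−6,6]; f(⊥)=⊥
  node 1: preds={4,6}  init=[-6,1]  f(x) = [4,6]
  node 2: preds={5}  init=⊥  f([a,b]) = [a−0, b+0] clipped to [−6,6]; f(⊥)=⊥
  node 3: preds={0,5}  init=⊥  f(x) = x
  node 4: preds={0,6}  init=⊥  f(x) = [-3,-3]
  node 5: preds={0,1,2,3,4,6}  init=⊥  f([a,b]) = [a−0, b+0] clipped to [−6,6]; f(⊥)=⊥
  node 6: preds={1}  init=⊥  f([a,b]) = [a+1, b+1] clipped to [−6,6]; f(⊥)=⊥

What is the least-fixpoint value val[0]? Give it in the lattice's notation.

[-6,6]

Worklist (14 pops):
  #1 pop 0: in=⊥ → ⊥ (no change)
  #2 pop 1: in=⊥ → [-6,6] (was [-6,1]); enqueue []
  #3 pop 2: in=⊥ → ⊥ (no change)
  #4 pop 3: in=⊥ → ⊥ (no change)
  #5 pop 4: in=⊥ → [-3,-3] (was ⊥); enqueue [1]
  #6 pop 5: in=[-6,6] → [-6,6] (was ⊥); enqueue [2,3]
  #7 pop 6: in=[-6,6] → [-5,6] (was ⊥); enqueue [0,4,5]
  #8 pop 1: in=[-5,6] → [-6,6] (no change)
  #9 pop 2: in=[-6,6] → [-6,6] (was ⊥); enqueue []
  #10 pop 3: in=[-6,6] → [-6,6] (was ⊥); enqueue []
  #11 pop 0: in=[-6,6] → [-6,6] (was ⊥); enqueue [3]
  #12 pop 4: in=[-6,6] → [-3,-3] (no change)
  #13 pop 5: in=[-6,6] → [-6,6] (no change)
  #14 pop 3: in=[-6,6] → [-6,6] (no change)

Fixpoint:
  val[0] = [-6,6]
  val[1] = [-6,6]
  val[2] = [-6,6]
  val[3] = [-6,6]
  val[4] = [-3,-3]
  val[5] = [-6,6]
  val[6] = [-5,6]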